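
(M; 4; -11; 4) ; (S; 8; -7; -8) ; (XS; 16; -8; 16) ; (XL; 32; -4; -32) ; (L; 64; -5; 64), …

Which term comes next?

Size — runs backward through clothing sizes XS→XL: M, S, XS, XL, L → M.
Second entry: ×2 each step, so 4, 8, 16, 32, 64 → 128.
For the third entry, alternating steps +4, −1, +4, −1, …: -11, -7, -8, -4, -5 → -1.
Fourth entry goes 4, -8, 16, -32, 64 → -128 (×(-2) each step).
So the next term is (M; 128; -1; -128).

(M; 128; -1; -128)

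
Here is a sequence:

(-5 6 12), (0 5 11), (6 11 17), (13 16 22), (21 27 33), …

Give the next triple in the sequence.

(30 43 49)

First slot — differences are 5, 6, 7, … (increasing by 1 each time): -5, 0, 6, 13, 21 → 30.
Second slot: each term is the sum of the two before it, so 6, 5, 11, 16, 27 → 43.
Third slot — always 6 more than the second slot: 12, 11, 17, 22, 33 → 49.
Combining the parts gives (30 43 49).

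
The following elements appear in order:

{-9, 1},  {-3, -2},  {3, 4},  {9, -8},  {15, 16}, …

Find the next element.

{21, -32}

For the first entry, +6 each step: -9, -3, 3, 9, 15 → 21.
Second entry — ×(-2) each step: 1, -2, 4, -8, 16 → -32.
Combining the parts gives {21, -32}.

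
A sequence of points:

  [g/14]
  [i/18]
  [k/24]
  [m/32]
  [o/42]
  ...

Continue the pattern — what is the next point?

[q/54]

For the letter, letters move forward 2 places in the alphabet: g, i, k, m, o → q.
Second value: differences are 4, 6, 8, … (increasing by 2 each time); 14, 18, 24, 32, 42 → 54.
So the next point is [q/54].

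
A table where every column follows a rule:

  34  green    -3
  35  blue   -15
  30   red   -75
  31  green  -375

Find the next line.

26  blue  -1875

First component: alternating steps +1, −5, +1, −5, …; 34, 35, 30, 31 → 26.
Colour: repeats green → blue → red; green, blue, red, green → blue.
Third component: ×5 each step; -3, -15, -75, -375 → -1875.
Putting it together: 26  blue  -1875.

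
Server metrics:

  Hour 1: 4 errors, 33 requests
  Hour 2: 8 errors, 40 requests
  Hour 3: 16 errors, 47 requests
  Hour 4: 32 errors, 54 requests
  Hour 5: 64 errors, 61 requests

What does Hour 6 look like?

128 errors, 68 requests

For the errors, ×2 each step: 4, 8, 16, 32, 64 → 128.
For the requests, +7 each step: 33, 40, 47, 54, 61 → 68.
Putting it together: 128 errors, 68 requests.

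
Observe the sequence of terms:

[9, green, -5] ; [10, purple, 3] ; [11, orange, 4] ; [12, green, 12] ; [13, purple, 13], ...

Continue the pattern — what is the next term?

[14, orange, 21]

First part goes 9, 10, 11, 12, 13 → 14 (+1 each step).
Colour: repeats green → purple → orange, so green, purple, orange, green, purple → orange.
For the third part, alternating steps +8, +1, +8, +1, …: -5, 3, 4, 12, 13 → 21.
So the next term is [14, orange, 21].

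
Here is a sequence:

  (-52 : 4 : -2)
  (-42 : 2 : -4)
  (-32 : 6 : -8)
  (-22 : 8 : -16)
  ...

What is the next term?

(-12 : 14 : -32)

First component: +10 each step, so -52, -42, -32, -22 → -12.
Second component: each term is the sum of the two before it, so 4, 2, 6, 8 → 14.
For the third component, ×2 each step: -2, -4, -8, -16 → -32.
Putting it together: (-12 : 14 : -32).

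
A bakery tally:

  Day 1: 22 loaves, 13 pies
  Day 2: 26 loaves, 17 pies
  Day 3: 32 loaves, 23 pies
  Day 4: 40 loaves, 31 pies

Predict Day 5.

50 loaves, 41 pies

Loaves: differences are 4, 6, 8, … (increasing by 2 each time); 22, 26, 32, 40 → 50.
Pies: always 9 less than the loaves, so 13, 17, 23, 31 → 41.
Putting it together: 50 loaves, 41 pies.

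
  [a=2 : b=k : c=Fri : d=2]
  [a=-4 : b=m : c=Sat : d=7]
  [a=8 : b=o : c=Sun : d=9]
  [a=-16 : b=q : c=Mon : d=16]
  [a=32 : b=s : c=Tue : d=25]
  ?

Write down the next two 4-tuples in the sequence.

[a=-64 : b=u : c=Wed : d=41], [a=128 : b=w : c=Thu : d=66]

A — ×(-2) each step: 2, -4, 8, -16, 32 → -64 → 128.
For the b, letters move forward 2 places in the alphabet: k, m, o, q, s → u → w.
C: runs through the weekdays Mon→Sun; Fri, Sat, Sun, Mon, Tue → Wed → Thu.
D: 2, 7, 9, 16, 25 → 41 → 66 (each term is the sum of the two before it).
Putting the parts together: [a=-64 : b=u : c=Wed : d=41] and then [a=128 : b=w : c=Thu : d=66].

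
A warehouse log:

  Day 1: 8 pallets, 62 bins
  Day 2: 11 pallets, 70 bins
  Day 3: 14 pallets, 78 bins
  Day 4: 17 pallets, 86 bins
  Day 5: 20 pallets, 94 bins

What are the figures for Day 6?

Pallets goes 8, 11, 14, 17, 20 → 23 (+3 each step).
For the bins, +8 each step: 62, 70, 78, 86, 94 → 102.
So the next line is 23 pallets, 102 bins.

23 pallets, 102 bins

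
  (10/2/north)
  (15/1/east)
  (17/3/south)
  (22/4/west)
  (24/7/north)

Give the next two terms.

(29/11/east), (31/18/south)

For the first slot, alternating steps +5, +2, +5, +2, …: 10, 15, 17, 22, 24 → 29 → 31.
Second slot: each term is the sum of the two before it; 2, 1, 3, 4, 7 → 11 → 18.
Direction: repeats north → east → south → west; north, east, south, west, north → east → south.
Putting the parts together: (29/11/east) and then (31/18/south).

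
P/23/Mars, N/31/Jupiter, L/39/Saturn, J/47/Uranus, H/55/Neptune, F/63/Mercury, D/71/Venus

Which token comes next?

B/79/Earth

For the letter, letters move back 2 places in the alphabet: P, N, L, J, H, F, D → B.
Second component — +8 each step: 23, 31, 39, 47, 55, 63, 71 → 79.
Planet: Mars, Jupiter, Saturn, Uranus, Neptune, Mercury, Venus → Earth (runs through the planets Mercury→Neptune).
Combining the parts gives B/79/Earth.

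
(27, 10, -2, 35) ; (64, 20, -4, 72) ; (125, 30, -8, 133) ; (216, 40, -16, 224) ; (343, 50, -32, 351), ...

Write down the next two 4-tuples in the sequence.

First entry: 27, 64, 125, 216, 343 → 512 → 729 (perfect cubes: 3³, 4³, 5³, …).
Second entry goes 10, 20, 30, 40, 50 → 60 → 70 (+10 each step).
Third entry: ×2 each step, so -2, -4, -8, -16, -32 → -64 → -128.
Fourth entry: always 8 more than the first entry; 35, 72, 133, 224, 351 → 520 → 737.
Putting the parts together: (512, 60, -64, 520) and then (729, 70, -128, 737).

(512, 60, -64, 520), (729, 70, -128, 737)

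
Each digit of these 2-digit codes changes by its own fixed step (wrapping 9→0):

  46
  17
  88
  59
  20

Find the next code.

91

For the first digit, −3 each step, mod 10: 4, 1, 8, 5, 2 → 9.
Second digit goes 6, 7, 8, 9, 0 → 1 (+1 each step, mod 10).
Combining the parts gives 91.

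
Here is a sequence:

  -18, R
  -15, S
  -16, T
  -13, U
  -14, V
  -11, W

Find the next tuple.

First value: -18, -15, -16, -13, -14, -11 → -12 (alternating steps +3, −1, +3, −1, …).
Letter: letters move forward 1 place in the alphabet, so R, S, T, U, V, W → X.
Combining the parts gives -12, X.

-12, X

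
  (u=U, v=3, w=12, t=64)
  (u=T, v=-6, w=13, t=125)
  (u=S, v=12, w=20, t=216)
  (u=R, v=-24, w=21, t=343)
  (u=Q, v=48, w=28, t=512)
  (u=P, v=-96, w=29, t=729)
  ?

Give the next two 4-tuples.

U — letters move back 1 place in the alphabet: U, T, S, R, Q, P → O → N.
V: ×(-2) each step; 3, -6, 12, -24, 48, -96 → 192 → -384.
For the w, alternating steps +1, +7, +1, +7, …: 12, 13, 20, 21, 28, 29 → 36 → 37.
T: 64, 125, 216, 343, 512, 729 → 1000 → 1331 (perfect cubes: 4³, 5³, 6³, …).
Putting the parts together: (u=O, v=192, w=36, t=1000) and then (u=N, v=-384, w=37, t=1331).

(u=O, v=192, w=36, t=1000), (u=N, v=-384, w=37, t=1331)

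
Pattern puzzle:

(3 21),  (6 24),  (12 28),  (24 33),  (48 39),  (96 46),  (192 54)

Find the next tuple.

(384 63)

First part: ×2 each step; 3, 6, 12, 24, 48, 96, 192 → 384.
For the second part, differences are 3, 4, 5, … (increasing by 1 each time): 21, 24, 28, 33, 39, 46, 54 → 63.
Putting it together: (384 63).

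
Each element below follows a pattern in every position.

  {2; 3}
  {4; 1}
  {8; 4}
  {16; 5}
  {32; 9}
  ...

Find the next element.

First coordinate — ×2 each step: 2, 4, 8, 16, 32 → 64.
Second coordinate: each term is the sum of the two before it, so 3, 1, 4, 5, 9 → 14.
Putting it together: {64; 14}.

{64; 14}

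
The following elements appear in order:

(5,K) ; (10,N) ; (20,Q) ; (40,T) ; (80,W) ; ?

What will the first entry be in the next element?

First entry: ×2 each step; 5, 10, 20, 40, 80 → 160.

160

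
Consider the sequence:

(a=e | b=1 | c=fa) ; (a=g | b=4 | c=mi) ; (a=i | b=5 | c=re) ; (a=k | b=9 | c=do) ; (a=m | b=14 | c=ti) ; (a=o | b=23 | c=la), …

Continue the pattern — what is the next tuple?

A: e, g, i, k, m, o → q (letters move forward 2 places in the alphabet).
B: each term is the sum of the two before it; 1, 4, 5, 9, 14, 23 → 37.
For the c, runs backward through the solfège scale do→ti: fa, mi, re, do, ti, la → sol.
So the next tuple is (a=q | b=37 | c=sol).

(a=q | b=37 | c=sol)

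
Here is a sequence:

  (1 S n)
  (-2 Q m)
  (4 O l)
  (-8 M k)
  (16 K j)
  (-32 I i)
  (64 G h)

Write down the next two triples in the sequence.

(-128 E g), (256 C f)

First slot goes 1, -2, 4, -8, 16, -32, 64 → -128 → 256 (×(-2) each step).
First letter: S, Q, O, M, K, I, G → E → C (letters move back 2 places in the alphabet).
Second letter: n, m, l, k, j, i, h → g → f (letters move back 1 place in the alphabet).
So the next two triples are (-128 E g) and (256 C f).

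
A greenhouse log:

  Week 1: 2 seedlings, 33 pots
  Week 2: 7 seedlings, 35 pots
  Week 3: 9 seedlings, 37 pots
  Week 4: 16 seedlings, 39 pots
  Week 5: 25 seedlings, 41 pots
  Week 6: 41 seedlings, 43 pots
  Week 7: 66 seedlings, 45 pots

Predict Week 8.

Seedlings goes 2, 7, 9, 16, 25, 41, 66 → 107 (each term is the sum of the two before it).
Pots — +2 each step: 33, 35, 37, 39, 41, 43, 45 → 47.
Combining the parts gives 107 seedlings, 47 pots.

107 seedlings, 47 pots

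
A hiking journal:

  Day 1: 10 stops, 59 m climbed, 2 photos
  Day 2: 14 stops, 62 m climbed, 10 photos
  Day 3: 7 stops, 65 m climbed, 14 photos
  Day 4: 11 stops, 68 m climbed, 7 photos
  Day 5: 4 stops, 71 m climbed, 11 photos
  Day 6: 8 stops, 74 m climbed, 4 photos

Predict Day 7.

Stops — alternating steps +4, −7, +4, −7, …: 10, 14, 7, 11, 4, 8 → 1.
M climbed: 59, 62, 65, 68, 71, 74 → 77 (+3 each step).
For the photos, always the previous value of the stops: 2, 10, 14, 7, 11, 4 → 8.
Putting it together: 1 stops, 77 m climbed, 8 photos.

1 stops, 77 m climbed, 8 photos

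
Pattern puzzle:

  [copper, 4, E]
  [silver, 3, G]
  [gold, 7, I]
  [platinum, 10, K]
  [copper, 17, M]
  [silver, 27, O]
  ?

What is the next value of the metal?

Metal: repeats copper → silver → gold → platinum, so copper, silver, gold, platinum, copper, silver → gold.
Second value: 4, 3, 7, 10, 17, 27 → 44 (each term is the sum of the two before it).
Letter goes E, G, I, K, M, O → Q (letters move forward 2 places in the alphabet).

gold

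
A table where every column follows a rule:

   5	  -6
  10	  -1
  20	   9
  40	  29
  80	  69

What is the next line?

First component: ×2 each step, so 5, 10, 20, 40, 80 → 160.
For the second component, always 11 less than the first component: -6, -1, 9, 29, 69 → 149.
Putting it together: 160  149.

160  149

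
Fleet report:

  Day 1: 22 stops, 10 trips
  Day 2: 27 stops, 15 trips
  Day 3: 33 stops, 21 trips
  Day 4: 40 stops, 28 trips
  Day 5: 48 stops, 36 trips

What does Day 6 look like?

For the stops, differences are 5, 6, 7, … (increasing by 1 each time): 22, 27, 33, 40, 48 → 57.
Trips goes 10, 15, 21, 28, 36 → 45 (always 12 less than the stops).
Putting it together: 57 stops, 45 trips.

57 stops, 45 trips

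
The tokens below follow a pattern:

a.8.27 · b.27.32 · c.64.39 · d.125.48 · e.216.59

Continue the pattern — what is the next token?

Letter: a, b, c, d, e → f (letters move forward 1 place in the alphabet).
For the second component, perfect cubes: 2³, 3³, 4³, …: 8, 27, 64, 125, 216 → 343.
Third component goes 27, 32, 39, 48, 59 → 72 (differences are 5, 7, 9, … (increasing by 2 each time)).
So the next token is f.343.72.

f.343.72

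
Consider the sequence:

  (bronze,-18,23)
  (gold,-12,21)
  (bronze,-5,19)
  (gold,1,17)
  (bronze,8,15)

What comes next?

Rank goes bronze, gold, bronze, gold, bronze → gold (alternates bronze ↔ gold).
Second component: alternating steps +6, +7, +6, +7, …; -18, -12, -5, 1, 8 → 14.
Third component: 23, 21, 19, 17, 15 → 13 (−2 each step).
Combining the parts gives (gold,14,13).

(gold,14,13)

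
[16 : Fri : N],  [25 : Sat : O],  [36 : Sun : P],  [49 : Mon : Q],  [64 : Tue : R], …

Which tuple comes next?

[81 : Wed : S]

First value: perfect squares: 4², 5², 6², …, so 16, 25, 36, 49, 64 → 81.
For the day, runs through the weekdays Mon→Sun: Fri, Sat, Sun, Mon, Tue → Wed.
Letter — letters move forward 1 place in the alphabet: N, O, P, Q, R → S.
Combining the parts gives [81 : Wed : S].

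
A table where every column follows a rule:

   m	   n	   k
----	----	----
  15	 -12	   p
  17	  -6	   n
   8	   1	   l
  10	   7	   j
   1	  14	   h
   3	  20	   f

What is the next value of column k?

d

For the column k, letters move back 2 places in the alphabet: p, n, l, j, h, f → d.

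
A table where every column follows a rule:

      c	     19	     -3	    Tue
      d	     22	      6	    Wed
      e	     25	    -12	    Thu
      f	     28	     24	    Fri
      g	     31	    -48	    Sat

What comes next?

For the letter, letters move forward 1 place in the alphabet: c, d, e, f, g → h.
Second component: 19, 22, 25, 28, 31 → 34 (+3 each step).
Third component goes -3, 6, -12, 24, -48 → 96 (×(-2) each step).
For the day, runs through the weekdays Mon→Sun: Tue, Wed, Thu, Fri, Sat → Sun.
Combining the parts gives h  34  96  Sun.

h  34  96  Sun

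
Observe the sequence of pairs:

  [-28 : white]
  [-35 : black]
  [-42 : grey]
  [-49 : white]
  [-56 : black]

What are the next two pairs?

First part: −7 each step; -28, -35, -42, -49, -56 → -63 → -70.
For the shade, repeats white → black → grey: white, black, grey, white, black → grey → white.
So the next two pairs are [-63 : grey] and [-70 : white].

[-63 : grey], [-70 : white]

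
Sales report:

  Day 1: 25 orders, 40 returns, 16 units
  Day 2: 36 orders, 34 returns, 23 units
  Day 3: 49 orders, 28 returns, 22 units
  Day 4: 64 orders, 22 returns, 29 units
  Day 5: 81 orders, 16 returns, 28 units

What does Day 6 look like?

Orders: perfect squares: 5², 6², 7², …; 25, 36, 49, 64, 81 → 100.
Returns — −6 each step: 40, 34, 28, 22, 16 → 10.
Units — alternating steps +7, −1, +7, −1, …: 16, 23, 22, 29, 28 → 35.
Putting it together: 100 orders, 10 returns, 35 units.

100 orders, 10 returns, 35 units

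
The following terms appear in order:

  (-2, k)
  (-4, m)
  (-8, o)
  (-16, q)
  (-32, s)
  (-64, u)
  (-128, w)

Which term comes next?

(-256, y)

First part: -2, -4, -8, -16, -32, -64, -128 → -256 (×2 each step).
Letter: letters move forward 2 places in the alphabet, so k, m, o, q, s, u, w → y.
So the next term is (-256, y).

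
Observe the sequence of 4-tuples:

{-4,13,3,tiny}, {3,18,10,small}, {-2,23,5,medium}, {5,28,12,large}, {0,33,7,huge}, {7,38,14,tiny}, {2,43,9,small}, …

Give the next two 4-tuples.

{9,48,16,medium}, {4,53,11,large}

First coordinate: alternating steps +7, −5, +7, −5, …, so -4, 3, -2, 5, 0, 7, 2 → 9 → 4.
For the second coordinate, +5 each step: 13, 18, 23, 28, 33, 38, 43 → 48 → 53.
Third coordinate: always 7 more than the first coordinate; 3, 10, 5, 12, 7, 14, 9 → 16 → 11.
Size: repeats tiny → small → medium → large → huge, so tiny, small, medium, large, huge, tiny, small → medium → large.
Putting the parts together: {9,48,16,medium} and then {4,53,11,large}.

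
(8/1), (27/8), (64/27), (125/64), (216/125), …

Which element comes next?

First component — perfect cubes: 2³, 3³, 4³, …: 8, 27, 64, 125, 216 → 343.
Second component: perfect cubes: 1³, 2³, 3³, …, so 1, 8, 27, 64, 125 → 216.
So the next element is (343/216).

(343/216)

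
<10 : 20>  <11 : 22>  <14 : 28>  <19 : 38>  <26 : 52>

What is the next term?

<35 : 70>

First entry — differences are 1, 3, 5, … (increasing by 2 each time): 10, 11, 14, 19, 26 → 35.
Second entry goes 20, 22, 28, 38, 52 → 70 (always 2 × the first entry).
Putting it together: <35 : 70>.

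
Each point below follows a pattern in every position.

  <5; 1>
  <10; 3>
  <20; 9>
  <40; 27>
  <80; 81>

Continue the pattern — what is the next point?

<160; 243>

First part: ×2 each step; 5, 10, 20, 40, 80 → 160.
Second part: ×3 each step, so 1, 3, 9, 27, 81 → 243.
So the next point is <160; 243>.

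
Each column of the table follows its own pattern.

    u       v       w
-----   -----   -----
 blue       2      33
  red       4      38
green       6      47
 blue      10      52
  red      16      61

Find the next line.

green  26  66

For the column u, repeats blue → red → green: blue, red, green, blue, red → green.
Column v: each term is the sum of the two before it; 2, 4, 6, 10, 16 → 26.
Column w: alternating steps +5, +9, +5, +9, …; 33, 38, 47, 52, 61 → 66.
Combining the parts gives green  26  66.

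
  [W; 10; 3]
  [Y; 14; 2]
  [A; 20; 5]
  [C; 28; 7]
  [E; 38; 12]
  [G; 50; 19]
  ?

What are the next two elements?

Letter — letters move forward 2 places in the alphabet, wrapping Z→A: W, Y, A, C, E, G → I → K.
Second entry: 10, 14, 20, 28, 38, 50 → 64 → 80 (differences are 4, 6, 8, … (increasing by 2 each time)).
Third entry: each term is the sum of the two before it, so 3, 2, 5, 7, 12, 19 → 31 → 50.
Putting the parts together: [I; 64; 31] and then [K; 80; 50].

[I; 64; 31], [K; 80; 50]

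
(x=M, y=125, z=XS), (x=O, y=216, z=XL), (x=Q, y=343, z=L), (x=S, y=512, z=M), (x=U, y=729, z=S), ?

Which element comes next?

For the x, letters move forward 2 places in the alphabet: M, O, Q, S, U → W.
Y: perfect cubes: 5³, 6³, 7³, …; 125, 216, 343, 512, 729 → 1000.
Z: XS, XL, L, M, S → XS (runs backward through clothing sizes XS→XL).
Combining the parts gives (x=W, y=1000, z=XS).

(x=W, y=1000, z=XS)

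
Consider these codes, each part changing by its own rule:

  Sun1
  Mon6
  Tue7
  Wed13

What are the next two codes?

Thu20, Fri33

Day: Sun, Mon, Tue, Wed → Thu → Fri (runs through the weekdays Mon→Sun).
Second component — each term is the sum of the two before it: 1, 6, 7, 13 → 20 → 33.
Putting the parts together: Thu20 and then Fri33.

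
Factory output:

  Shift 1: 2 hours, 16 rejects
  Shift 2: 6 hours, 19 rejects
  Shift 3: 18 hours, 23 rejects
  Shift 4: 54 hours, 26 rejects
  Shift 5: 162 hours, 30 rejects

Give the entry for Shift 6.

486 hours, 33 rejects

For the hours, ×3 each step: 2, 6, 18, 54, 162 → 486.
Rejects: alternating steps +3, +4, +3, +4, …, so 16, 19, 23, 26, 30 → 33.
Putting it together: 486 hours, 33 rejects.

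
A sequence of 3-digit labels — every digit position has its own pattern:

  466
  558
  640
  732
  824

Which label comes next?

First digit goes 4, 5, 6, 7, 8 → 9 (+1 each step, mod 10).
Second digit: −1 each step, mod 10, so 6, 5, 4, 3, 2 → 1.
Third digit — +2 each step, mod 10: 6, 8, 0, 2, 4 → 6.
Combining the parts gives 916.

916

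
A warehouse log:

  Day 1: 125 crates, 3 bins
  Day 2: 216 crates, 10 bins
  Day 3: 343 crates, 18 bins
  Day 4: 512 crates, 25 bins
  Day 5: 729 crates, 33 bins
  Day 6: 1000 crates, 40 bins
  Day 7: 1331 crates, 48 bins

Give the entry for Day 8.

Crates: 125, 216, 343, 512, 729, 1000, 1331 → 1728 (perfect cubes: 5³, 6³, 7³, …).
Bins: alternating steps +7, +8, +7, +8, …, so 3, 10, 18, 25, 33, 40, 48 → 55.
So the next row is 1728 crates, 55 bins.

1728 crates, 55 bins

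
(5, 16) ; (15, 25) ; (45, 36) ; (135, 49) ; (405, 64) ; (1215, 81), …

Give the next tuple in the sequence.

(3645, 100)

First coordinate goes 5, 15, 45, 135, 405, 1215 → 3645 (×3 each step).
Second coordinate — perfect squares: 4², 5², 6², …: 16, 25, 36, 49, 64, 81 → 100.
Putting it together: (3645, 100).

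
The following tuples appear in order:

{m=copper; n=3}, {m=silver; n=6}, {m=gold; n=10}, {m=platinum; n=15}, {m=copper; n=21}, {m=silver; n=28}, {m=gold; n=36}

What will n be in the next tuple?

M — repeats copper → silver → gold → platinum: copper, silver, gold, platinum, copper, silver, gold → platinum.
N: 3, 6, 10, 15, 21, 28, 36 → 45 (differences are 3, 4, 5, … (increasing by 1 each time)).

45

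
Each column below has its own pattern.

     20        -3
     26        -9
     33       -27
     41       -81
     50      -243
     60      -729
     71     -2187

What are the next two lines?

For the first component, differences are 6, 7, 8, … (increasing by 1 each time): 20, 26, 33, 41, 50, 60, 71 → 83 → 96.
Second component: -3, -9, -27, -81, -243, -729, -2187 → -6561 → -19683 (×3 each step).
Putting the parts together: 83  -6561 and then 96  -19683.

83  -6561; 96  -19683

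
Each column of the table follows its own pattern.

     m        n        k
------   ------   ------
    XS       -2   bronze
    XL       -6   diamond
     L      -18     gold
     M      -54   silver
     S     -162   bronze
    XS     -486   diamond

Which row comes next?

Column m: repeats XS → XL → L → M → S, so XS, XL, L, M, S, XS → XL.
Column n goes -2, -6, -18, -54, -162, -486 → -1458 (×3 each step).
Column k: bronze, diamond, gold, silver, bronze, diamond → gold (repeats bronze → diamond → gold → silver).
So the next row is XL  -1458  gold.

XL  -1458  gold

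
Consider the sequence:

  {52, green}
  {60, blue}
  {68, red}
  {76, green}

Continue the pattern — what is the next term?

{84, blue}

First coordinate goes 52, 60, 68, 76 → 84 (+8 each step).
Colour: green, blue, red, green → blue (repeats green → blue → red).
Putting it together: {84, blue}.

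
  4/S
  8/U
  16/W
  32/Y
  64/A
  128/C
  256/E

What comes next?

512/G

First component: 4, 8, 16, 32, 64, 128, 256 → 512 (×2 each step).
Letter — letters move forward 2 places in the alphabet, wrapping Z→A: S, U, W, Y, A, C, E → G.
Combining the parts gives 512/G.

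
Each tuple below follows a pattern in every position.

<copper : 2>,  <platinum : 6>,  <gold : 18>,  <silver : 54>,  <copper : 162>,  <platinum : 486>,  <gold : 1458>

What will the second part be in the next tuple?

4374

Metal: repeats copper → platinum → gold → silver; copper, platinum, gold, silver, copper, platinum, gold → silver.
Second part: ×3 each step; 2, 6, 18, 54, 162, 486, 1458 → 4374.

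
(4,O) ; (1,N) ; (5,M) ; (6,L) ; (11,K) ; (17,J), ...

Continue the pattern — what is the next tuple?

(28,I)

First value: each term is the sum of the two before it; 4, 1, 5, 6, 11, 17 → 28.
Letter goes O, N, M, L, K, J → I (letters move back 1 place in the alphabet).
Putting it together: (28,I).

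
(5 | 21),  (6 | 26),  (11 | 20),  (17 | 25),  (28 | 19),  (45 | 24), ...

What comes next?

First slot: 5, 6, 11, 17, 28, 45 → 73 (each term is the sum of the two before it).
Second slot: alternating steps +5, −6, +5, −6, …, so 21, 26, 20, 25, 19, 24 → 18.
Combining the parts gives (73 | 18).

(73 | 18)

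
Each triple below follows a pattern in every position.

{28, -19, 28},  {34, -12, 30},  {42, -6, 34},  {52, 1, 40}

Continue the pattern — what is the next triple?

First slot: differences are 6, 8, 10, … (increasing by 2 each time); 28, 34, 42, 52 → 64.
Second slot goes -19, -12, -6, 1 → 7 (alternating steps +7, +6, +7, +6, …).
For the third slot, differences are 2, 4, 6, … (increasing by 2 each time): 28, 30, 34, 40 → 48.
So the next triple is {64, 7, 48}.

{64, 7, 48}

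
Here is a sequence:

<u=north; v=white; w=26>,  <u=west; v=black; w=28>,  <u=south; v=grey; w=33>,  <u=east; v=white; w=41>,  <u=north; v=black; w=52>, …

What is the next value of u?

U: north, west, south, east, north → west (repeats north → west → south → east).

west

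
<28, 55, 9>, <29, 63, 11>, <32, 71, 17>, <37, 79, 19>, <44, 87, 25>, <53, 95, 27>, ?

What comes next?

<64, 103, 33>

First slot: differences are 1, 3, 5, … (increasing by 2 each time); 28, 29, 32, 37, 44, 53 → 64.
Second slot: 55, 63, 71, 79, 87, 95 → 103 (+8 each step).
Third slot goes 9, 11, 17, 19, 25, 27 → 33 (alternating steps +2, +6, +2, +6, …).
Putting it together: <64, 103, 33>.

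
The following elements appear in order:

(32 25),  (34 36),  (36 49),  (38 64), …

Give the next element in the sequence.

(40 81)

First coordinate: +2 each step, so 32, 34, 36, 38 → 40.
Second coordinate — perfect squares: 5², 6², 7², …: 25, 36, 49, 64 → 81.
Putting it together: (40 81).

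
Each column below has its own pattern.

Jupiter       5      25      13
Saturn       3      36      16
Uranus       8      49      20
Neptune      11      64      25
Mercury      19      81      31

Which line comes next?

Planet — runs through the planets Mercury→Neptune: Jupiter, Saturn, Uranus, Neptune, Mercury → Venus.
Second component: 5, 3, 8, 11, 19 → 30 (each term is the sum of the two before it).
Third component: perfect squares: 5², 6², 7², …, so 25, 36, 49, 64, 81 → 100.
Fourth component goes 13, 16, 20, 25, 31 → 38 (differences are 3, 4, 5, … (increasing by 1 each time)).
So the next line is Venus  30  100  38.

Venus  30  100  38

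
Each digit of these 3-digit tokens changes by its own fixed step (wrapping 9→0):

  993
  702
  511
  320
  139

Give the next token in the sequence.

For the first digit, −2 each step, mod 10: 9, 7, 5, 3, 1 → 9.
Second digit goes 9, 0, 1, 2, 3 → 4 (+1 each step, mod 10).
Third digit goes 3, 2, 1, 0, 9 → 8 (−1 each step, mod 10).
Combining the parts gives 948.

948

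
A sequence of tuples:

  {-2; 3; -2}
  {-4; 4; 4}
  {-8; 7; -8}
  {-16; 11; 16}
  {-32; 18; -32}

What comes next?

{-64; 29; 64}

For the first slot, ×2 each step: -2, -4, -8, -16, -32 → -64.
Second slot — each term is the sum of the two before it: 3, 4, 7, 11, 18 → 29.
Third slot: ×(-2) each step, so -2, 4, -8, 16, -32 → 64.
So the next tuple is {-64; 29; 64}.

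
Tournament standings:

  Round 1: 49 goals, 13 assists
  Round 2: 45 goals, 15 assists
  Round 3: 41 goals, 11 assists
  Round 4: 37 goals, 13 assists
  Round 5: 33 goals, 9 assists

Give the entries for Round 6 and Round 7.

29 goals, 11 assists; 25 goals, 7 assists

For the goals, −4 each step: 49, 45, 41, 37, 33 → 29 → 25.
Assists: alternating steps +2, −4, +2, −4, …, so 13, 15, 11, 13, 9 → 11 → 7.
Putting the parts together: 29 goals, 11 assists and then 25 goals, 7 assists.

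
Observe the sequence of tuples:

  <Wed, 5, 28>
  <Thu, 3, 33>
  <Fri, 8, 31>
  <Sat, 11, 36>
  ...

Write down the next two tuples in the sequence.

<Sun, 19, 34>, <Mon, 30, 39>

Day: Wed, Thu, Fri, Sat → Sun → Mon (runs through the weekdays Mon→Sun).
Second value — each term is the sum of the two before it: 5, 3, 8, 11 → 19 → 30.
Third value: alternating steps +5, −2, +5, −2, …, so 28, 33, 31, 36 → 34 → 39.
Putting the parts together: <Sun, 19, 34> and then <Mon, 30, 39>.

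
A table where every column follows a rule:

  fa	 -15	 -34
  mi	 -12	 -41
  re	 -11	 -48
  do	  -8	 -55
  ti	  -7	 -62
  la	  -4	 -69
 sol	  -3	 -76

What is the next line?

fa  0  -83

Note: fa, mi, re, do, ti, la, sol → fa (runs backward through the solfège scale do→ti).
Second component: alternating steps +3, +1, +3, +1, …, so -15, -12, -11, -8, -7, -4, -3 → 0.
Third component: −7 each step, so -34, -41, -48, -55, -62, -69, -76 → -83.
So the next line is fa  0  -83.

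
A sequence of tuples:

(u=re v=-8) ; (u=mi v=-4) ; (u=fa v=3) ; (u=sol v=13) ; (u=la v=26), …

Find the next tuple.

U goes re, mi, fa, sol, la → ti (runs through the solfège scale do→ti).
V: -8, -4, 3, 13, 26 → 42 (differences are 4, 7, 10, … (increasing by 3 each time)).
So the next tuple is (u=ti v=42).

(u=ti v=42)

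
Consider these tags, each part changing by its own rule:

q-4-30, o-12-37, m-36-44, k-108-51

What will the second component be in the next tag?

324

Second component goes 4, 12, 36, 108 → 324 (×3 each step).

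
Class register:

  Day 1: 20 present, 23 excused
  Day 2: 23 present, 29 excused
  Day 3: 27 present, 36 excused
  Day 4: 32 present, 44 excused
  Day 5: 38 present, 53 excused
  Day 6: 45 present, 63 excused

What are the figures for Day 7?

Present: 20, 23, 27, 32, 38, 45 → 53 (differences are 3, 4, 5, … (increasing by 1 each time)).
For the excused, differences are 6, 7, 8, … (increasing by 1 each time): 23, 29, 36, 44, 53, 63 → 74.
Putting it together: 53 present, 74 excused.

53 present, 74 excused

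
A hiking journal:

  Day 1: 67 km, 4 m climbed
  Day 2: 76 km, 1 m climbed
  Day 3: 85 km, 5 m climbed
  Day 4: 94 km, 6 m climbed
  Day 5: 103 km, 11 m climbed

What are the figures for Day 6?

112 km, 17 m climbed

For the km, +9 each step: 67, 76, 85, 94, 103 → 112.
M climbed: each term is the sum of the two before it, so 4, 1, 5, 6, 11 → 17.
Putting it together: 112 km, 17 m climbed.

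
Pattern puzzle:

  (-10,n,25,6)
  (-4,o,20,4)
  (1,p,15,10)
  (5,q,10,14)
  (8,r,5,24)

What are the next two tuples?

First coordinate — differences are 6, 5, 4, … (decreasing by 1 each time): -10, -4, 1, 5, 8 → 10 → 11.
Letter goes n, o, p, q, r → s → t (letters move forward 1 place in the alphabet).
For the third coordinate, −5 each step: 25, 20, 15, 10, 5 → 0 → -5.
Fourth coordinate — each term is the sum of the two before it: 6, 4, 10, 14, 24 → 38 → 62.
So the next two tuples are (10,s,0,38) and (11,t,-5,62).

(10,s,0,38), (11,t,-5,62)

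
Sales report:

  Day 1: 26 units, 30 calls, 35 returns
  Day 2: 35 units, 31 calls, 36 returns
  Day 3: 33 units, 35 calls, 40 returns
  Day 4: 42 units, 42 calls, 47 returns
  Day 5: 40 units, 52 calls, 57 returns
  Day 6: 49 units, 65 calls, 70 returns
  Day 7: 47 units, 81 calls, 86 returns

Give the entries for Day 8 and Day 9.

Units goes 26, 35, 33, 42, 40, 49, 47 → 56 → 54 (alternating steps +9, −2, +9, −2, …).
For the calls, differences are 1, 4, 7, … (increasing by 3 each time): 30, 31, 35, 42, 52, 65, 81 → 100 → 122.
Returns goes 35, 36, 40, 47, 57, 70, 86 → 105 → 127 (always 5 more than the calls).
Putting the parts together: 56 units, 100 calls, 105 returns and then 54 units, 122 calls, 127 returns.

56 units, 100 calls, 105 returns; 54 units, 122 calls, 127 returns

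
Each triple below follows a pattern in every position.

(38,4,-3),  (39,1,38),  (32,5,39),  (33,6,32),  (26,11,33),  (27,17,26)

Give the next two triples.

(20,28,27), (21,45,20)

First entry: 38, 39, 32, 33, 26, 27 → 20 → 21 (alternating steps +1, −7, +1, −7, …).
Second entry goes 4, 1, 5, 6, 11, 17 → 28 → 45 (each term is the sum of the two before it).
Third entry — always the previous value of the first entry: -3, 38, 39, 32, 33, 26 → 27 → 20.
Putting the parts together: (20,28,27) and then (21,45,20).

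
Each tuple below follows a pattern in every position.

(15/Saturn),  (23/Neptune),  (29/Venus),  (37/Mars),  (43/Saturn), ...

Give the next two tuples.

First part — alternating steps +8, +6, +8, +6, …: 15, 23, 29, 37, 43 → 51 → 57.
Planet: Saturn, Neptune, Venus, Mars, Saturn → Neptune → Venus (repeats Saturn → Neptune → Venus → Mars).
Putting the parts together: (51/Neptune) and then (57/Venus).

(51/Neptune), (57/Venus)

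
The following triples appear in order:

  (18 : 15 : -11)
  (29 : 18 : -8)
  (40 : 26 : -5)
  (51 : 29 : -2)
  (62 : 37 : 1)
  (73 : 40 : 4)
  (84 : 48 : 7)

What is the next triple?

For the first entry, +11 each step: 18, 29, 40, 51, 62, 73, 84 → 95.
For the second entry, alternating steps +3, +8, +3, +8, …: 15, 18, 26, 29, 37, 40, 48 → 51.
Third entry goes -11, -8, -5, -2, 1, 4, 7 → 10 (+3 each step).
So the next triple is (95 : 51 : 10).

(95 : 51 : 10)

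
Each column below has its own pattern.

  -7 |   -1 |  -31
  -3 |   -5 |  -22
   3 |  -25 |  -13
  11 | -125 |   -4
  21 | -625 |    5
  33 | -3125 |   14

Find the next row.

First component: differences are 4, 6, 8, … (increasing by 2 each time), so -7, -3, 3, 11, 21, 33 → 47.
Second component: ×5 each step; -1, -5, -25, -125, -625, -3125 → -15625.
Third component: -31, -22, -13, -4, 5, 14 → 23 (+9 each step).
Putting it together: 47  -15625  23.

47  -15625  23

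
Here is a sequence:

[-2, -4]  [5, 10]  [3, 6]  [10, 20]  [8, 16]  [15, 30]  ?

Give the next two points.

[13, 26], [20, 40]

First entry: alternating steps +7, −2, +7, −2, …, so -2, 5, 3, 10, 8, 15 → 13 → 20.
Second entry — always 2 × the first entry: -4, 10, 6, 20, 16, 30 → 26 → 40.
Putting the parts together: [13, 26] and then [20, 40].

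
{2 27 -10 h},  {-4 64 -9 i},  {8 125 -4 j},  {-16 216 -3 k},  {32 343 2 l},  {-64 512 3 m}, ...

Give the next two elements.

First coordinate: 2, -4, 8, -16, 32, -64 → 128 → -256 (×(-2) each step).
Second coordinate: 27, 64, 125, 216, 343, 512 → 729 → 1000 (perfect cubes: 3³, 4³, 5³, …).
Third coordinate — alternating steps +1, +5, +1, +5, …: -10, -9, -4, -3, 2, 3 → 8 → 9.
Letter: letters move forward 1 place in the alphabet, so h, i, j, k, l, m → n → o.
Putting the parts together: {128 729 8 n} and then {-256 1000 9 o}.

{128 729 8 n}, {-256 1000 9 o}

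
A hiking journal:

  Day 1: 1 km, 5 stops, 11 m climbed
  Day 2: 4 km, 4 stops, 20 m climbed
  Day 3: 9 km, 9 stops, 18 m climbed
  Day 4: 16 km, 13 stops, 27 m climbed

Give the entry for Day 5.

25 km, 22 stops, 25 m climbed

Km: 1, 4, 9, 16 → 25 (perfect squares: 1², 2², 3², …).
Stops — each term is the sum of the two before it: 5, 4, 9, 13 → 22.
M climbed goes 11, 20, 18, 27 → 25 (alternating steps +9, −2, +9, −2, …).
So the next line is 25 km, 22 stops, 25 m climbed.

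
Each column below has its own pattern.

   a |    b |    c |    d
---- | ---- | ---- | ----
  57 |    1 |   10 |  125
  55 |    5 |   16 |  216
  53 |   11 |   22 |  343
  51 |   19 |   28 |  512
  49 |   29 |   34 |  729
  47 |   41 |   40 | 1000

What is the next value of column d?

Column d: 125, 216, 343, 512, 729, 1000 → 1331 (perfect cubes: 5³, 6³, 7³, …).

1331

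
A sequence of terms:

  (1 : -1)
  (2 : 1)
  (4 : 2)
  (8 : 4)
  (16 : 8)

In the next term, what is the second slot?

16

First slot: 1, 2, 4, 8, 16 → 32 (×2 each step).
Second slot: always the previous value of the first slot, so -1, 1, 2, 4, 8 → 16.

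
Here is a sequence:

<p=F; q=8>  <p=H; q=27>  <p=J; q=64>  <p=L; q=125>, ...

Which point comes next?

P goes F, H, J, L → N (letters move forward 2 places in the alphabet).
Q goes 8, 27, 64, 125 → 216 (perfect cubes: 2³, 3³, 4³, …).
Combining the parts gives <p=N; q=216>.

<p=N; q=216>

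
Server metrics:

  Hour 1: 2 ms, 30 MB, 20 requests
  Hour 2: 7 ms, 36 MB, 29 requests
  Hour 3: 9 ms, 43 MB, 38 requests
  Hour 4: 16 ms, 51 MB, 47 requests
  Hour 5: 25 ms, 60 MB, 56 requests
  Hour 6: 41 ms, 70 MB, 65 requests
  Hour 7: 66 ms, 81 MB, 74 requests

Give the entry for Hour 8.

107 ms, 93 MB, 83 requests

Ms goes 2, 7, 9, 16, 25, 41, 66 → 107 (each term is the sum of the two before it).
MB — differences are 6, 7, 8, … (increasing by 1 each time): 30, 36, 43, 51, 60, 70, 81 → 93.
Requests: +9 each step; 20, 29, 38, 47, 56, 65, 74 → 83.
So the next row is 107 ms, 93 MB, 83 requests.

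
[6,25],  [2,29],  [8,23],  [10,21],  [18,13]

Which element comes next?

First slot: each term is the sum of the two before it, so 6, 2, 8, 10, 18 → 28.
Second slot: together with the first slot always sums to 31; 25, 29, 23, 21, 13 → 3.
So the next element is [28,3].

[28,3]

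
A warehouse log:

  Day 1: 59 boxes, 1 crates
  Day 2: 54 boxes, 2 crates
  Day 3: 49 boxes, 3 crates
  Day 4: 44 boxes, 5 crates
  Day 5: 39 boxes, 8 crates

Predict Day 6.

For the boxes, −5 each step: 59, 54, 49, 44, 39 → 34.
Crates goes 1, 2, 3, 5, 8 → 13 (each term is the sum of the two before it).
So the next record is 34 boxes, 13 crates.

34 boxes, 13 crates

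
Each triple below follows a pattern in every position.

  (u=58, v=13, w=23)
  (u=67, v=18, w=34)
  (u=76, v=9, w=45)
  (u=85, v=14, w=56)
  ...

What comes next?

U: +9 each step, so 58, 67, 76, 85 → 94.
V: alternating steps +5, −9, +5, −9, …, so 13, 18, 9, 14 → 5.
W — +11 each step: 23, 34, 45, 56 → 67.
Combining the parts gives (u=94, v=5, w=67).

(u=94, v=5, w=67)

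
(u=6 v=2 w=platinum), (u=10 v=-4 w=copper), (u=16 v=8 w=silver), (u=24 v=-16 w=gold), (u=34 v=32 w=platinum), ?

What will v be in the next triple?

V: ×(-2) each step, so 2, -4, 8, -16, 32 → -64.

-64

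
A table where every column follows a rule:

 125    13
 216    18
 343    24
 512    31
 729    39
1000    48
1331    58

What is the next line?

1728  69

First component: 125, 216, 343, 512, 729, 1000, 1331 → 1728 (perfect cubes: 5³, 6³, 7³, …).
Second component: 13, 18, 24, 31, 39, 48, 58 → 69 (differences are 5, 6, 7, … (increasing by 1 each time)).
So the next line is 1728  69.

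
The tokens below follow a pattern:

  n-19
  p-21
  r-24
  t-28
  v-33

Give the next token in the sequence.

x-39

Letter: n, p, r, t, v → x (letters move forward 2 places in the alphabet).
Second component: differences are 2, 3, 4, … (increasing by 1 each time); 19, 21, 24, 28, 33 → 39.
Putting it together: x-39.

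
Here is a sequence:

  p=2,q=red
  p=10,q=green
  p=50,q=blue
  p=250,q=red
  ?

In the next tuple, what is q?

Q: red, green, blue, red → green (repeats red → green → blue).

green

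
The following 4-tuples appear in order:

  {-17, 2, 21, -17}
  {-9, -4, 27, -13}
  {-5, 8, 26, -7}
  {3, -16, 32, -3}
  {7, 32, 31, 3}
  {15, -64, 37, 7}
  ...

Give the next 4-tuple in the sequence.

First part: alternating steps +8, +4, +8, +4, …, so -17, -9, -5, 3, 7, 15 → 19.
Second part: ×(-2) each step, so 2, -4, 8, -16, 32, -64 → 128.
For the third part, alternating steps +6, −1, +6, −1, …: 21, 27, 26, 32, 31, 37 → 36.
Fourth part: alternating steps +4, +6, +4, +6, …; -17, -13, -7, -3, 3, 7 → 13.
So the next 4-tuple is {19, 128, 36, 13}.

{19, 128, 36, 13}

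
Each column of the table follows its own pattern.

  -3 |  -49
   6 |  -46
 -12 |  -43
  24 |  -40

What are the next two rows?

-48  -37; 96  -34

First component: ×(-2) each step; -3, 6, -12, 24 → -48 → 96.
Second component: +3 each step; -49, -46, -43, -40 → -37 → -34.
Putting the parts together: -48  -37 and then 96  -34.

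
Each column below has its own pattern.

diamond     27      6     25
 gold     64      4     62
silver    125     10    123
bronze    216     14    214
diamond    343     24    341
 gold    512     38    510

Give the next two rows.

Rank: repeats diamond → gold → silver → bronze, so diamond, gold, silver, bronze, diamond, gold → silver → bronze.
Second component: perfect cubes: 3³, 4³, 5³, …, so 27, 64, 125, 216, 343, 512 → 729 → 1000.
Third component — each term is the sum of the two before it: 6, 4, 10, 14, 24, 38 → 62 → 100.
Fourth component — always 2 less than the second component: 25, 62, 123, 214, 341, 510 → 727 → 998.
Putting the parts together: silver  729  62  727 and then bronze  1000  100  998.

silver  729  62  727; bronze  1000  100  998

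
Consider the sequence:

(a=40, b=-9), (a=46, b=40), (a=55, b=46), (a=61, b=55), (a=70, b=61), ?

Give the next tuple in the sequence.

(a=76, b=70)

A — alternating steps +6, +9, +6, +9, …: 40, 46, 55, 61, 70 → 76.
B goes -9, 40, 46, 55, 61 → 70 (always the previous value of the a).
Putting it together: (a=76, b=70).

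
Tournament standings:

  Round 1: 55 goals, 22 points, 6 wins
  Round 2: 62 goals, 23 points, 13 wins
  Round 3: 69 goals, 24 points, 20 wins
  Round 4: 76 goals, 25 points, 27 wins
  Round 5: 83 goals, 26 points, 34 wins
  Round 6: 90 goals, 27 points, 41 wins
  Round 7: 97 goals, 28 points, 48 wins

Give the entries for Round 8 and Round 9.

104 goals, 29 points, 55 wins; 111 goals, 30 points, 62 wins

Goals: +7 each step, so 55, 62, 69, 76, 83, 90, 97 → 104 → 111.
Points goes 22, 23, 24, 25, 26, 27, 28 → 29 → 30 (+1 each step).
Wins goes 6, 13, 20, 27, 34, 41, 48 → 55 → 62 (+7 each step).
So the next two records are 104 goals, 29 points, 55 wins and 111 goals, 30 points, 62 wins.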